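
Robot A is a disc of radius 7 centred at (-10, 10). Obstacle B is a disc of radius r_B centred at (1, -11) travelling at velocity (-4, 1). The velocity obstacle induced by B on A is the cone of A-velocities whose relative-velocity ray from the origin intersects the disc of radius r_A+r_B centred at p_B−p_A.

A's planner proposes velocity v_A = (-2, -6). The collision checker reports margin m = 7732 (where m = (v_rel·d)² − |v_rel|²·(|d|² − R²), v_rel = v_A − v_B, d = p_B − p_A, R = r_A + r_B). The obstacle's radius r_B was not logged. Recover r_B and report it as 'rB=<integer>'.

m = 7732
d = (11, -21);  v_rel = (2, -7),  |v_rel|² = 53
v_rel×d = (2)·(-21) − (-7)·(11) = 35
since m = R²·53 − 35²:  R² = (1225 + 7732) / 53 = 169
R = √169 = 13  ⇒  r_B = 13 − 7 = 6

rB=6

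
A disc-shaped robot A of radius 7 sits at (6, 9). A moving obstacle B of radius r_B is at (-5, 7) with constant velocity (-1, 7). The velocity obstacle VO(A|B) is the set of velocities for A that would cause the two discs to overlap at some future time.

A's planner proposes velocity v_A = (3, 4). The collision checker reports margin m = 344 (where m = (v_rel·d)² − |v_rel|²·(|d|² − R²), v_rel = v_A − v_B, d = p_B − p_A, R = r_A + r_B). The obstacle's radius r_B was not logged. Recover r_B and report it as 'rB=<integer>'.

m = 344
d = (-11, -2);  v_rel = (4, -3),  |v_rel|² = 25
v_rel×d = (4)·(-2) − (-3)·(-11) = -41
since m = R²·25 − (-41)²:  R² = (1681 + 344) / 25 = 81
R = √81 = 9  ⇒  r_B = 9 − 7 = 2

rB=2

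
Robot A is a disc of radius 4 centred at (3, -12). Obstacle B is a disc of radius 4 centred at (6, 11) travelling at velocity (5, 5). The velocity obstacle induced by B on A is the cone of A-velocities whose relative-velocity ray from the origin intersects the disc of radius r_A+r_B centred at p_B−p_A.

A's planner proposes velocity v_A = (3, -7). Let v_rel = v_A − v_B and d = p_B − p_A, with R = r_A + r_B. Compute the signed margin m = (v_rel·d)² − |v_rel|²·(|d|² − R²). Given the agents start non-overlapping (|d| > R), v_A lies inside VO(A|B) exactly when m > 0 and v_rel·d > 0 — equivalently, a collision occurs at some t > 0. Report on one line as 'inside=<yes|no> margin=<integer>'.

d = (3, 23),  |d|² = 538;  R = 4+4 = 8,  c = 538−8² = 474
v_rel = (-2, -12),  |v_rel|² = 148;  v_rel·d = (-2)·(3) + (-12)·(23) = -282
148·t² + 564·t + 474 = 0  ⇒  m = (-282)² − 148·474 = 9372
m = 9372 > 0,  v_rel·d = -282 < 0  ⇒  outside

inside=no margin=9372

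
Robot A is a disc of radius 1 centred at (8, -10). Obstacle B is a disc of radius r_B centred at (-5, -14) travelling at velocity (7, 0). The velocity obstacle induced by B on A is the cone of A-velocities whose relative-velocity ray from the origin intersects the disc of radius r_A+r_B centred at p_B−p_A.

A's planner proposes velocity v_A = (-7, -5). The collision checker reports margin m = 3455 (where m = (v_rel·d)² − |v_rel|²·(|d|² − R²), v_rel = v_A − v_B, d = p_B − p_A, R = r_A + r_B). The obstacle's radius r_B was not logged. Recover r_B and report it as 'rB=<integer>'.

m = 3455
d = (-13, -4);  v_rel = (-14, -5),  |v_rel|² = 221
v_rel×d = (-14)·(-4) − (-5)·(-13) = -9
since m = R²·221 − (-9)²:  R² = (81 + 3455) / 221 = 16
R = √16 = 4  ⇒  r_B = 4 − 1 = 3

rB=3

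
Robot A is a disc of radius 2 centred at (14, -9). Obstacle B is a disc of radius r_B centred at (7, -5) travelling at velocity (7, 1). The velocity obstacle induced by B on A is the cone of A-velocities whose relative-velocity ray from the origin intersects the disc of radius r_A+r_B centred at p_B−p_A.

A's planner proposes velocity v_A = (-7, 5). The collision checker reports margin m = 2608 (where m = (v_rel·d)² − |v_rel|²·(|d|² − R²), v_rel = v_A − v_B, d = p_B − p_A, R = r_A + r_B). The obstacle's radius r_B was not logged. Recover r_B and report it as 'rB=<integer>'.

m = 2608
d = (-7, 4);  v_rel = (-14, 4),  |v_rel|² = 212
v_rel×d = (-14)·(4) − (4)·(-7) = -28
since m = R²·212 − (-28)²:  R² = (784 + 2608) / 212 = 16
R = √16 = 4  ⇒  r_B = 4 − 2 = 2

rB=2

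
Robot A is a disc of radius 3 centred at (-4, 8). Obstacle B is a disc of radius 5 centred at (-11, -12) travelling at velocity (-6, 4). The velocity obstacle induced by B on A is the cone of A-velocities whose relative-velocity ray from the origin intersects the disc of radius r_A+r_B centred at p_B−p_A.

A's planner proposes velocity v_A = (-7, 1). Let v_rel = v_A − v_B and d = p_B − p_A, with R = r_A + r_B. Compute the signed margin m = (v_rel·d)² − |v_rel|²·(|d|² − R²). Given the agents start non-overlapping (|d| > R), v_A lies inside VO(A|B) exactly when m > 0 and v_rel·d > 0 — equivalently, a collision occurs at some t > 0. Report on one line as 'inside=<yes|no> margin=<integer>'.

d = (-7, -20),  |d|² = 449;  R = 3+5 = 8,  c = 449−8² = 385
v_rel = (-1, -3),  |v_rel|² = 10;  v_rel·d = (-1)·(-7) + (-3)·(-20) = 67
10·t² − 134·t + 385 = 0  ⇒  m = 67² − 10·385 = 639
m = 639 > 0,  v_rel·d = 67 > 0  ⇒  inside

inside=yes margin=639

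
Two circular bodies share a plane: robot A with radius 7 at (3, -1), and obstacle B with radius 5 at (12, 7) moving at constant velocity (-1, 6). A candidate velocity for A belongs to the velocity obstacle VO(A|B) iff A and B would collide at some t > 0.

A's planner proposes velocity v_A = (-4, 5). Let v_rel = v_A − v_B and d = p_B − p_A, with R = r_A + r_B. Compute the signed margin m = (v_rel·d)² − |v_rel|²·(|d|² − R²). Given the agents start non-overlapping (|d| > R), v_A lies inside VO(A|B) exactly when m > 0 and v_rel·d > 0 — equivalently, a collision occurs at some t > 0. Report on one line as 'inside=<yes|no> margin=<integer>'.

d = (9, 8),  |d|² = 145;  R = 7+5 = 12,  c = 145−12² = 1
v_rel = (-3, -1),  |v_rel|² = 10;  v_rel·d = (-3)·(9) + (-1)·(8) = -35
10·t² + 70·t + 1 = 0  ⇒  m = (-35)² − 10·1 = 1215
m = 1215 > 0,  v_rel·d = -35 < 0  ⇒  outside

inside=no margin=1215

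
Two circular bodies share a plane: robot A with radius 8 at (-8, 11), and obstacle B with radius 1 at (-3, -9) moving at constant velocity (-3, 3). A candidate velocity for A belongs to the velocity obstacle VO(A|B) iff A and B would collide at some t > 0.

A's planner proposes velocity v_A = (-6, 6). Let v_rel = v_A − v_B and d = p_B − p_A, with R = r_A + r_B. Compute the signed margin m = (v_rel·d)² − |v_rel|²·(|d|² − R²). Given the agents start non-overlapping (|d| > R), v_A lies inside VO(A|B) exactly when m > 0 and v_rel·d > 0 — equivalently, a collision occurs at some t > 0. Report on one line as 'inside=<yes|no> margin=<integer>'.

d = (5, -20),  |d|² = 425;  R = 8+1 = 9,  c = 425−9² = 344
v_rel = (-3, 3),  |v_rel|² = 18;  v_rel·d = (-3)·(5) + (3)·(-20) = -75
18·t² + 150·t + 344 = 0  ⇒  m = (-75)² − 18·344 = -567
m = -567 < 0,  v_rel·d = -75 < 0  ⇒  outside

inside=no margin=-567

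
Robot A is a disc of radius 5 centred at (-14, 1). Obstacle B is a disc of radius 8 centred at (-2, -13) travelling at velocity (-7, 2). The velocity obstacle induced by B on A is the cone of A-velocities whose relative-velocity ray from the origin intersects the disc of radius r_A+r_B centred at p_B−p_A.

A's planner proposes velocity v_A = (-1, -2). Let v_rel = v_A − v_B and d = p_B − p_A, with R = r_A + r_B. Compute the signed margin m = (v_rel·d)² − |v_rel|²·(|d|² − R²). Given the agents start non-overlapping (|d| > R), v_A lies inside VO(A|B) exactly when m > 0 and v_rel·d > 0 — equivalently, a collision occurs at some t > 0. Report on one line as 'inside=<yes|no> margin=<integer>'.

d = (12, -14),  |d|² = 340;  R = 5+8 = 13,  c = 340−13² = 171
v_rel = (6, -4),  |v_rel|² = 52;  v_rel·d = (6)·(12) + (-4)·(-14) = 128
52·t² − 256·t + 171 = 0  ⇒  m = 128² − 52·171 = 7492
m = 7492 > 0,  v_rel·d = 128 > 0  ⇒  inside

inside=yes margin=7492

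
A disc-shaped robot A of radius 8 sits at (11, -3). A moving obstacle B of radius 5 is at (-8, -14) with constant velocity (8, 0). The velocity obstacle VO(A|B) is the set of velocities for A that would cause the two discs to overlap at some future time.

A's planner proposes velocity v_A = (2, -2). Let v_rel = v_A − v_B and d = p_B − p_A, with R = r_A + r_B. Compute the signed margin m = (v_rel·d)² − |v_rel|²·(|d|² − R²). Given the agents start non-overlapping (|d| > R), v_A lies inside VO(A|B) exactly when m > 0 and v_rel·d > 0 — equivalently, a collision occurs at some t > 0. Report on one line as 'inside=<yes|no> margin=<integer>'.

d = (-19, -11),  |d|² = 482;  R = 8+5 = 13,  c = 482−13² = 313
v_rel = (-6, -2),  |v_rel|² = 40;  v_rel·d = (-6)·(-19) + (-2)·(-11) = 136
40·t² − 272·t + 313 = 0  ⇒  m = 136² − 40·313 = 5976
m = 5976 > 0,  v_rel·d = 136 > 0  ⇒  inside

inside=yes margin=5976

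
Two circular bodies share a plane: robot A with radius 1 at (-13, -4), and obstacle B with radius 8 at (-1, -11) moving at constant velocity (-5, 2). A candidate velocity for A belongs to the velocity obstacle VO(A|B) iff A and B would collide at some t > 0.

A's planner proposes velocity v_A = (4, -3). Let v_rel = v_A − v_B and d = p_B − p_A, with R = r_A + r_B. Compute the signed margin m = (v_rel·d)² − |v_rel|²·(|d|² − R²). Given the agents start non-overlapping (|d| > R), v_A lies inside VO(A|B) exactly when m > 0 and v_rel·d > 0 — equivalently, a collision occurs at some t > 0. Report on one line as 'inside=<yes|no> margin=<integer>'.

d = (12, -7),  |d|² = 193;  R = 1+8 = 9,  c = 193−9² = 112
v_rel = (9, -5),  |v_rel|² = 106;  v_rel·d = (9)·(12) + (-5)·(-7) = 143
106·t² − 286·t + 112 = 0  ⇒  m = 143² − 106·112 = 8577
m = 8577 > 0,  v_rel·d = 143 > 0  ⇒  inside

inside=yes margin=8577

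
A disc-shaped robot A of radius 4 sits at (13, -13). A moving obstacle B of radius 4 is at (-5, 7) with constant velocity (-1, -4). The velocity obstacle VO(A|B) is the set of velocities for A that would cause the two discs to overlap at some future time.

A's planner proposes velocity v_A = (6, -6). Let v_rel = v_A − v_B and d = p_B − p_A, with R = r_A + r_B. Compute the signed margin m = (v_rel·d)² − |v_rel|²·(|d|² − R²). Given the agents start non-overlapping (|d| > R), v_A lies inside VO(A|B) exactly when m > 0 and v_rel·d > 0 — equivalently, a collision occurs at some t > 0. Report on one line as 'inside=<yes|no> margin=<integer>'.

d = (-18, 20),  |d|² = 724;  R = 4+4 = 8,  c = 724−8² = 660
v_rel = (7, -2),  |v_rel|² = 53;  v_rel·d = (7)·(-18) + (-2)·(20) = -166
53·t² + 332·t + 660 = 0  ⇒  m = (-166)² − 53·660 = -7424
m = -7424 < 0,  v_rel·d = -166 < 0  ⇒  outside

inside=no margin=-7424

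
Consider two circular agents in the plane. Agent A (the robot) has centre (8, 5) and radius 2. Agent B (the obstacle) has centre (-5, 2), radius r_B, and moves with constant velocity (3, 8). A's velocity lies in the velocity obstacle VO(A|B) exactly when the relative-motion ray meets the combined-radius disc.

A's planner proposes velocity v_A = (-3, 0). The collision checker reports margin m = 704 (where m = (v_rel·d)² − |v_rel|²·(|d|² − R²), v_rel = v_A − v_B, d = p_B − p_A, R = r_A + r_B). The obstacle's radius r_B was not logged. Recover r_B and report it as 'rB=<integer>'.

m = 704
d = (-13, -3);  v_rel = (-6, -8),  |v_rel|² = 100
v_rel×d = (-6)·(-3) − (-8)·(-13) = -86
since m = R²·100 − (-86)²:  R² = (7396 + 704) / 100 = 81
R = √81 = 9  ⇒  r_B = 9 − 2 = 7

rB=7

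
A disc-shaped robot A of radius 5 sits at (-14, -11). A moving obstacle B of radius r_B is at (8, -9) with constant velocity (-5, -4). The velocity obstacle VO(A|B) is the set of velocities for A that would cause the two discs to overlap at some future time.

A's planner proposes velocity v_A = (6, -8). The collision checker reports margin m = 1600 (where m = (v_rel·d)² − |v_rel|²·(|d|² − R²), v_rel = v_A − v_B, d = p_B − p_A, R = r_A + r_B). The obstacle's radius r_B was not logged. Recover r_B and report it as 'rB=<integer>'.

m = 1600
d = (22, 2);  v_rel = (11, -4),  |v_rel|² = 137
v_rel×d = (11)·(2) − (-4)·(22) = 110
since m = R²·137 − 110²:  R² = (12100 + 1600) / 137 = 100
R = √100 = 10  ⇒  r_B = 10 − 5 = 5

rB=5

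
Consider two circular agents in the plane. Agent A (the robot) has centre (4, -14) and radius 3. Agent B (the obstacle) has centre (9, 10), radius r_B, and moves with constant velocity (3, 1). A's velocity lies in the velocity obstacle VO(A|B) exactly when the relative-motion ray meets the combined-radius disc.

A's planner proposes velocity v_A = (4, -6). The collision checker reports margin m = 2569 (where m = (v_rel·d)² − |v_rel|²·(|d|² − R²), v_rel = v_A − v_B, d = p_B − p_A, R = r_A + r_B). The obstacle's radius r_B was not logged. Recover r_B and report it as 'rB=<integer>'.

m = 2569
d = (5, 24);  v_rel = (1, -7),  |v_rel|² = 50
v_rel×d = (1)·(24) − (-7)·(5) = 59
since m = R²·50 − 59²:  R² = (3481 + 2569) / 50 = 121
R = √121 = 11  ⇒  r_B = 11 − 3 = 8

rB=8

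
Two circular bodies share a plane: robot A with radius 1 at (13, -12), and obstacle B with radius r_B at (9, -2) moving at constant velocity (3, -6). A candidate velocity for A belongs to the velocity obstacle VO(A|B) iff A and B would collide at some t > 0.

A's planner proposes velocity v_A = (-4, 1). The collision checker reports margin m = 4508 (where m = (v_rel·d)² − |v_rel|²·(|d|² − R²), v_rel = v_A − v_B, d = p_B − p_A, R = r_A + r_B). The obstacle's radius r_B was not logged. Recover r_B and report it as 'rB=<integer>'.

m = 4508
d = (-4, 10);  v_rel = (-7, 7),  |v_rel|² = 98
v_rel×d = (-7)·(10) − (7)·(-4) = -42
since m = R²·98 − (-42)²:  R² = (1764 + 4508) / 98 = 64
R = √64 = 8  ⇒  r_B = 8 − 1 = 7

rB=7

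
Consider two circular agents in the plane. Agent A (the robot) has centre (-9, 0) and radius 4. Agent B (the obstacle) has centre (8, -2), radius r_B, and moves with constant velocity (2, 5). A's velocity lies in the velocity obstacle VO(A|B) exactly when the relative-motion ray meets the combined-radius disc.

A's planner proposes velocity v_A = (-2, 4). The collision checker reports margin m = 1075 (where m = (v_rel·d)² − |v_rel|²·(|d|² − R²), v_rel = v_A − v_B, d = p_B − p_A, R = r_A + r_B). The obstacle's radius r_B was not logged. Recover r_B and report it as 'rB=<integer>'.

m = 1075
d = (17, -2);  v_rel = (-4, -1),  |v_rel|² = 17
v_rel×d = (-4)·(-2) − (-1)·(17) = 25
since m = R²·17 − 25²:  R² = (625 + 1075) / 17 = 100
R = √100 = 10  ⇒  r_B = 10 − 4 = 6

rB=6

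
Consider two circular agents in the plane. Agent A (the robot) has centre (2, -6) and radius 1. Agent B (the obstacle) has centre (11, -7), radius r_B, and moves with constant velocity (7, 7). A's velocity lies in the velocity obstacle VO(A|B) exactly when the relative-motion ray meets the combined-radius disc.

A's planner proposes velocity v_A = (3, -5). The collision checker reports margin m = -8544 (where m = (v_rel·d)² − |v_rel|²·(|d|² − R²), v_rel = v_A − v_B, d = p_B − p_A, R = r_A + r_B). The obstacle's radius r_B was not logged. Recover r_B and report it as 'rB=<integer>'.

m = -8544
d = (9, -1);  v_rel = (-4, -12),  |v_rel|² = 160
v_rel×d = (-4)·(-1) − (-12)·(9) = 112
since m = R²·160 − 112²:  R² = (12544 + -8544) / 160 = 25
R = √25 = 5  ⇒  r_B = 5 − 1 = 4

rB=4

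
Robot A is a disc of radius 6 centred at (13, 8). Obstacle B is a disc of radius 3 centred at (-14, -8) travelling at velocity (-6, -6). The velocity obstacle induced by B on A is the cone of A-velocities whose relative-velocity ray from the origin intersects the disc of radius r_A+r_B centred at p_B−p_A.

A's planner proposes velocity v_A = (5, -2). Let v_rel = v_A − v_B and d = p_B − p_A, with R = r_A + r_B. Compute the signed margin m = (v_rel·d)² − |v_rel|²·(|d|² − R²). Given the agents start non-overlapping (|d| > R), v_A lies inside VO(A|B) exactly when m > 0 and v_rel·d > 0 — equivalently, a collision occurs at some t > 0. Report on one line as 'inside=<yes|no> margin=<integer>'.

d = (-27, -16),  |d|² = 985;  R = 6+3 = 9,  c = 985−9² = 904
v_rel = (11, 4),  |v_rel|² = 137;  v_rel·d = (11)·(-27) + (4)·(-16) = -361
137·t² + 722·t + 904 = 0  ⇒  m = (-361)² − 137·904 = 6473
m = 6473 > 0,  v_rel·d = -361 < 0  ⇒  outside

inside=no margin=6473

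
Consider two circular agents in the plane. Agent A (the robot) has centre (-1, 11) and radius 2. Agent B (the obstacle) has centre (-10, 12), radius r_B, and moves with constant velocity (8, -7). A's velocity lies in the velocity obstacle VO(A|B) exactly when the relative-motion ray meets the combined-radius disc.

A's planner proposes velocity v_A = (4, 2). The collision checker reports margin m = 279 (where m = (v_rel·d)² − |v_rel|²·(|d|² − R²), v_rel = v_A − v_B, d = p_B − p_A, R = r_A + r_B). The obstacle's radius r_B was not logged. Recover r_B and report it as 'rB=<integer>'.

m = 279
d = (-9, 1);  v_rel = (-4, 9),  |v_rel|² = 97
v_rel×d = (-4)·(1) − (9)·(-9) = 77
since m = R²·97 − 77²:  R² = (5929 + 279) / 97 = 64
R = √64 = 8  ⇒  r_B = 8 − 2 = 6

rB=6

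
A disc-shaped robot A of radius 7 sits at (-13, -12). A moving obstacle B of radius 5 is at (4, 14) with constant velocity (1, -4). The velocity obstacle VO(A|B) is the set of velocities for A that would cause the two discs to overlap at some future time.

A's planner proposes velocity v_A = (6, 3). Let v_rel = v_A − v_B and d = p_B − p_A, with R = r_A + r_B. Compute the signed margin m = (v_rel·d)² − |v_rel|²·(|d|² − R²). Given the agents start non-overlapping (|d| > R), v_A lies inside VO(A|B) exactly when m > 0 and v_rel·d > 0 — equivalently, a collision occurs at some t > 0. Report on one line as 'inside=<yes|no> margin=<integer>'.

d = (17, 26),  |d|² = 965;  R = 7+5 = 12,  c = 965−12² = 821
v_rel = (5, 7),  |v_rel|² = 74;  v_rel·d = (5)·(17) + (7)·(26) = 267
74·t² − 534·t + 821 = 0  ⇒  m = 267² − 74·821 = 10535
m = 10535 > 0,  v_rel·d = 267 > 0  ⇒  inside

inside=yes margin=10535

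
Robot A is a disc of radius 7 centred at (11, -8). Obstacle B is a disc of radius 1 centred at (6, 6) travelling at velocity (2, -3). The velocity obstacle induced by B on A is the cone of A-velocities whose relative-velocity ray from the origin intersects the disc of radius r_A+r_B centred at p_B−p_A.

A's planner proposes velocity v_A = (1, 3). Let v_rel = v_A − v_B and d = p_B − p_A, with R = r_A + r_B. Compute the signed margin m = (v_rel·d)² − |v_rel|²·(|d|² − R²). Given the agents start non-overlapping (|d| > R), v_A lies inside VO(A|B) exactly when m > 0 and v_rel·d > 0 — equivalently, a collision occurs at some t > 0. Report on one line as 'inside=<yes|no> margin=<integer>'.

d = (-5, 14),  |d|² = 221;  R = 7+1 = 8,  c = 221−8² = 157
v_rel = (-1, 6),  |v_rel|² = 37;  v_rel·d = (-1)·(-5) + (6)·(14) = 89
37·t² − 178·t + 157 = 0  ⇒  m = 89² − 37·157 = 2112
m = 2112 > 0,  v_rel·d = 89 > 0  ⇒  inside

inside=yes margin=2112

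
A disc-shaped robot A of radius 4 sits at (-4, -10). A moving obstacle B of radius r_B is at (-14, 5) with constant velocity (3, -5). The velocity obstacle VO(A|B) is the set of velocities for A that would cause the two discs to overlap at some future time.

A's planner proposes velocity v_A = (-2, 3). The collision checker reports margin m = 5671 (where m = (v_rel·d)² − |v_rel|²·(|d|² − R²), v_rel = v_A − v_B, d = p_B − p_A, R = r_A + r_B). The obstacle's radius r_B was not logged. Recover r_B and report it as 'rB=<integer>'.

m = 5671
d = (-10, 15);  v_rel = (-5, 8),  |v_rel|² = 89
v_rel×d = (-5)·(15) − (8)·(-10) = 5
since m = R²·89 − 5²:  R² = (25 + 5671) / 89 = 64
R = √64 = 8  ⇒  r_B = 8 − 4 = 4

rB=4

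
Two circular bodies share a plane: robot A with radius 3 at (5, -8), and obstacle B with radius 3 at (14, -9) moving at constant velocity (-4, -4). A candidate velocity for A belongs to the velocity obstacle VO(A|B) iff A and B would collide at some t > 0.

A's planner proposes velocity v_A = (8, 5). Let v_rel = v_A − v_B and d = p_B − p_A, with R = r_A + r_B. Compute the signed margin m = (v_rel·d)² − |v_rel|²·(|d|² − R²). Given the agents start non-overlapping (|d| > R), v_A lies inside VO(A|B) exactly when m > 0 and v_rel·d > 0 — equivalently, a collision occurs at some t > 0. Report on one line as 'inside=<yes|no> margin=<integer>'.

d = (9, -1),  |d|² = 82;  R = 3+3 = 6,  c = 82−6² = 46
v_rel = (12, 9),  |v_rel|² = 225;  v_rel·d = (12)·(9) + (9)·(-1) = 99
225·t² − 198·t + 46 = 0  ⇒  m = 99² − 225·46 = -549
m = -549 < 0,  v_rel·d = 99 > 0  ⇒  outside

inside=no margin=-549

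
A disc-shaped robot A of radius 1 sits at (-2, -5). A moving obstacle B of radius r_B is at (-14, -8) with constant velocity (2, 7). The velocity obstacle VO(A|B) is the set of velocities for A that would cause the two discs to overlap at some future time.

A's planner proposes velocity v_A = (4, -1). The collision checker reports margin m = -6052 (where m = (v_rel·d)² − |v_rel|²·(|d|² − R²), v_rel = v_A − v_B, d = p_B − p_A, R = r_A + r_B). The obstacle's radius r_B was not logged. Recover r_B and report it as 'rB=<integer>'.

m = -6052
d = (-12, -3);  v_rel = (2, -8),  |v_rel|² = 68
v_rel×d = (2)·(-3) − (-8)·(-12) = -102
since m = R²·68 − (-102)²:  R² = (10404 + -6052) / 68 = 64
R = √64 = 8  ⇒  r_B = 8 − 1 = 7

rB=7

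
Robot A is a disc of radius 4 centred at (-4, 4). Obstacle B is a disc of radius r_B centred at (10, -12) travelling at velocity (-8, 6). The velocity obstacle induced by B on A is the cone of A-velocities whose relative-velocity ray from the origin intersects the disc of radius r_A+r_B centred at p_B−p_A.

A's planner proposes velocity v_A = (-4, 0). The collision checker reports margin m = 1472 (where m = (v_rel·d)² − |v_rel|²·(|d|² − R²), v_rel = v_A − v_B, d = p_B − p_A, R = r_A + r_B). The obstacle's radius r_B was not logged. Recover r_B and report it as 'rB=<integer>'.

m = 1472
d = (14, -16);  v_rel = (4, -6),  |v_rel|² = 52
v_rel×d = (4)·(-16) − (-6)·(14) = 20
since m = R²·52 − 20²:  R² = (400 + 1472) / 52 = 36
R = √36 = 6  ⇒  r_B = 6 − 4 = 2

rB=2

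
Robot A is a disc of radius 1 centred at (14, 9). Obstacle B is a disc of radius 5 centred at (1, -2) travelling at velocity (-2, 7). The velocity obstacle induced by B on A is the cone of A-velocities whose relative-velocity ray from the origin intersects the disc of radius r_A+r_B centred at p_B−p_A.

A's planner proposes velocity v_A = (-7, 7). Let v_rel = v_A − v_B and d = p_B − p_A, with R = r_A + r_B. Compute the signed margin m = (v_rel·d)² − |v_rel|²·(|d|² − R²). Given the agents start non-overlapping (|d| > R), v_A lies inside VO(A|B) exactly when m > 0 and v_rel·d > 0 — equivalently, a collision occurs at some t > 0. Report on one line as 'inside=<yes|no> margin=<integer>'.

d = (-13, -11),  |d|² = 290;  R = 1+5 = 6,  c = 290−6² = 254
v_rel = (-5, 0),  |v_rel|² = 25;  v_rel·d = (-5)·(-13) + (0)·(-11) = 65
25·t² − 130·t + 254 = 0  ⇒  m = 65² − 25·254 = -2125
m = -2125 < 0,  v_rel·d = 65 > 0  ⇒  outside

inside=no margin=-2125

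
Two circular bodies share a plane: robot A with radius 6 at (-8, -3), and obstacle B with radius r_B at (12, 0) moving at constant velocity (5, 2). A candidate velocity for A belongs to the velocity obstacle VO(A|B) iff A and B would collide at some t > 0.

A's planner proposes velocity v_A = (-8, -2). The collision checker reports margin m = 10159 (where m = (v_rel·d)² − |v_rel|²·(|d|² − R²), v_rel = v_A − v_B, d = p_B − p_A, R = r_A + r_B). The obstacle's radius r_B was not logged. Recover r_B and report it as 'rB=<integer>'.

m = 10159
d = (20, 3);  v_rel = (-13, -4),  |v_rel|² = 185
v_rel×d = (-13)·(3) − (-4)·(20) = 41
since m = R²·185 − 41²:  R² = (1681 + 10159) / 185 = 64
R = √64 = 8  ⇒  r_B = 8 − 6 = 2

rB=2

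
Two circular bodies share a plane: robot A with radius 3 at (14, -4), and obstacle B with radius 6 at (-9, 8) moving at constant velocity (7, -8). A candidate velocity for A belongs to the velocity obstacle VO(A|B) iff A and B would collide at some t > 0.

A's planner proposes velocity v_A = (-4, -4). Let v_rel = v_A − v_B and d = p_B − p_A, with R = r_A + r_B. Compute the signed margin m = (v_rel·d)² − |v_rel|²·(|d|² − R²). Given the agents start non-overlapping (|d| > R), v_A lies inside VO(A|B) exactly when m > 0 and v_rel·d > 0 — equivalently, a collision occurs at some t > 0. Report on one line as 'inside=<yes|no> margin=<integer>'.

d = (-23, 12),  |d|² = 673;  R = 3+6 = 9,  c = 673−9² = 592
v_rel = (-11, 4),  |v_rel|² = 137;  v_rel·d = (-11)·(-23) + (4)·(12) = 301
137·t² − 602·t + 592 = 0  ⇒  m = 301² − 137·592 = 9497
m = 9497 > 0,  v_rel·d = 301 > 0  ⇒  inside

inside=yes margin=9497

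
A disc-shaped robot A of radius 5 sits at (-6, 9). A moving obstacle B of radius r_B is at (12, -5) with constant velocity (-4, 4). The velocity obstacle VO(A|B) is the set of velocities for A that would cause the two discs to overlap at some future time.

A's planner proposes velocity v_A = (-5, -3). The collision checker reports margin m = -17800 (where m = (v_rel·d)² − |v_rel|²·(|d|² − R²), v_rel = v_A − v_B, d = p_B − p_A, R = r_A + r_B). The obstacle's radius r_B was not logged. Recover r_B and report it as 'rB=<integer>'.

m = -17800
d = (18, -14);  v_rel = (-1, -7),  |v_rel|² = 50
v_rel×d = (-1)·(-14) − (-7)·(18) = 140
since m = R²·50 − 140²:  R² = (19600 + -17800) / 50 = 36
R = √36 = 6  ⇒  r_B = 6 − 5 = 1

rB=1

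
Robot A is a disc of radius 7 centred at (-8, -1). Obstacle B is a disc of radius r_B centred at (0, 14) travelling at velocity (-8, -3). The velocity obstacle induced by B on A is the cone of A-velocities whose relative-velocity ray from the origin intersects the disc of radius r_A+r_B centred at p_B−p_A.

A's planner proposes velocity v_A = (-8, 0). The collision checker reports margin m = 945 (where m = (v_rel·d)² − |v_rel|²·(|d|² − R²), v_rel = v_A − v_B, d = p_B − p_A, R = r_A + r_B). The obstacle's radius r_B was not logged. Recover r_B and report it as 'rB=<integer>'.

m = 945
d = (8, 15);  v_rel = (0, 3),  |v_rel|² = 9
v_rel×d = (0)·(15) − (3)·(8) = -24
since m = R²·9 − (-24)²:  R² = (576 + 945) / 9 = 169
R = √169 = 13  ⇒  r_B = 13 − 7 = 6

rB=6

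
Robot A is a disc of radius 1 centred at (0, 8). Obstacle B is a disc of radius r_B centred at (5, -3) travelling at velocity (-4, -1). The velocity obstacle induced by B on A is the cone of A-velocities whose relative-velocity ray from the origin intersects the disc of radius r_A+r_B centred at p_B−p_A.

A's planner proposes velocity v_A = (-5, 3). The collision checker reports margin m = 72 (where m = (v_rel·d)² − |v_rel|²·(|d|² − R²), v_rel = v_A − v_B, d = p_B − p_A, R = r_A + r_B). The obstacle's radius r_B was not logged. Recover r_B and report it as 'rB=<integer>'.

m = 72
d = (5, -11);  v_rel = (-1, 4),  |v_rel|² = 17
v_rel×d = (-1)·(-11) − (4)·(5) = -9
since m = R²·17 − (-9)²:  R² = (81 + 72) / 17 = 9
R = √9 = 3  ⇒  r_B = 3 − 1 = 2

rB=2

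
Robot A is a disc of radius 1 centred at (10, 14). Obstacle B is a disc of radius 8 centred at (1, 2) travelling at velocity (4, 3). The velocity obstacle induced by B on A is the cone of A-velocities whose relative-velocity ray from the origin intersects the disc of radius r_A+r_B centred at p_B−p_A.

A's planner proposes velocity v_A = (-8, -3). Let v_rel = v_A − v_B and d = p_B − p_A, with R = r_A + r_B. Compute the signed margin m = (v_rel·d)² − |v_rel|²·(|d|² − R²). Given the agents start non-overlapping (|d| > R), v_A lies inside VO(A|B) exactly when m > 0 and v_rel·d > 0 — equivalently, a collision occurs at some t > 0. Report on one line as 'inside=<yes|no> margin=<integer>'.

d = (-9, -12),  |d|² = 225;  R = 1+8 = 9,  c = 225−9² = 144
v_rel = (-12, -6),  |v_rel|² = 180;  v_rel·d = (-12)·(-9) + (-6)·(-12) = 180
180·t² − 360·t + 144 = 0  ⇒  m = 180² − 180·144 = 6480
m = 6480 > 0,  v_rel·d = 180 > 0  ⇒  inside

inside=yes margin=6480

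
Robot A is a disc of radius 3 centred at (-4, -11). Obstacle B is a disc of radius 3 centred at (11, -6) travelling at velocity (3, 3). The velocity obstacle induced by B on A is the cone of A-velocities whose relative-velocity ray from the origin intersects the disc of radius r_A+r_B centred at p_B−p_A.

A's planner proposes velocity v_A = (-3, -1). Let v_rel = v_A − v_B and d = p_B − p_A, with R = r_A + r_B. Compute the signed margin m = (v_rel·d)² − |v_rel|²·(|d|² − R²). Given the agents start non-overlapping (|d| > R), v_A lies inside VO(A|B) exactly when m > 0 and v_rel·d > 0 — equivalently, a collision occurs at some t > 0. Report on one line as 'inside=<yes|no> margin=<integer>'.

d = (15, 5),  |d|² = 250;  R = 3+3 = 6,  c = 250−6² = 214
v_rel = (-6, -4),  |v_rel|² = 52;  v_rel·d = (-6)·(15) + (-4)·(5) = -110
52·t² + 220·t + 214 = 0  ⇒  m = (-110)² − 52·214 = 972
m = 972 > 0,  v_rel·d = -110 < 0  ⇒  outside

inside=no margin=972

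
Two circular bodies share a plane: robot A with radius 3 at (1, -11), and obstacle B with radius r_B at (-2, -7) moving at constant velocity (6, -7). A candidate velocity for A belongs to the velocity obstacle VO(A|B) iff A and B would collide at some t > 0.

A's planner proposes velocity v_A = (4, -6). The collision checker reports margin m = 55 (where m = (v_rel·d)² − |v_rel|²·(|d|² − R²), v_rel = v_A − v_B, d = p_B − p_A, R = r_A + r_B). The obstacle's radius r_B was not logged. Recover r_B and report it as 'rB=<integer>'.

m = 55
d = (-3, 4);  v_rel = (-2, 1),  |v_rel|² = 5
v_rel×d = (-2)·(4) − (1)·(-3) = -5
since m = R²·5 − (-5)²:  R² = (25 + 55) / 5 = 16
R = √16 = 4  ⇒  r_B = 4 − 3 = 1

rB=1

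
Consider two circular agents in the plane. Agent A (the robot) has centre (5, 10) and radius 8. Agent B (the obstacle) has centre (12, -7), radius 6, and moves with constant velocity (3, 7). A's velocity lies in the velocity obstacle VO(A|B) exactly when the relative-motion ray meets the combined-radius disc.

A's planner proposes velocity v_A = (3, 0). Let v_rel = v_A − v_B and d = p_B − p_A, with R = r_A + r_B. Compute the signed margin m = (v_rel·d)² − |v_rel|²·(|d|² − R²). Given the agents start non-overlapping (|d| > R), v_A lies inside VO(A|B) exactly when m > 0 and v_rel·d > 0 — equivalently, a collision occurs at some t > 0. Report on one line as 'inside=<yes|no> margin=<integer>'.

d = (7, -17),  |d|² = 338;  R = 8+6 = 14,  c = 338−14² = 142
v_rel = (0, -7),  |v_rel|² = 49;  v_rel·d = (0)·(7) + (-7)·(-17) = 119
49·t² − 238·t + 142 = 0  ⇒  m = 119² − 49·142 = 7203
m = 7203 > 0,  v_rel·d = 119 > 0  ⇒  inside

inside=yes margin=7203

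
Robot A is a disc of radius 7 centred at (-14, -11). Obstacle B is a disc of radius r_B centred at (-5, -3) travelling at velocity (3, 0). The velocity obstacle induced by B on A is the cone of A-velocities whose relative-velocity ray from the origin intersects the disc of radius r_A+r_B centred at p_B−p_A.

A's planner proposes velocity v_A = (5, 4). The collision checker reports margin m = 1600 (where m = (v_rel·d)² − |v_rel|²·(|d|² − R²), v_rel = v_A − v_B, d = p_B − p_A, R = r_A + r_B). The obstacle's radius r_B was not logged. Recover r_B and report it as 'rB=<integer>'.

m = 1600
d = (9, 8);  v_rel = (2, 4),  |v_rel|² = 20
v_rel×d = (2)·(8) − (4)·(9) = -20
since m = R²·20 − (-20)²:  R² = (400 + 1600) / 20 = 100
R = √100 = 10  ⇒  r_B = 10 − 7 = 3

rB=3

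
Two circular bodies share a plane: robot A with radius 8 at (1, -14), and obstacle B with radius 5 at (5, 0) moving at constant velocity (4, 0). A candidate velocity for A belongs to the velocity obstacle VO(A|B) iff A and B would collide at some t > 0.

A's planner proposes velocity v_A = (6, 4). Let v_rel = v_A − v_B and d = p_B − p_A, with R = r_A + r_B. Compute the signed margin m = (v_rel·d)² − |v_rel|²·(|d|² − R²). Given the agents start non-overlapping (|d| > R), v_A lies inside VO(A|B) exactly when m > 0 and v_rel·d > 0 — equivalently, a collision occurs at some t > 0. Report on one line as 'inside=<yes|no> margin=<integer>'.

d = (4, 14),  |d|² = 212;  R = 8+5 = 13,  c = 212−13² = 43
v_rel = (2, 4),  |v_rel|² = 20;  v_rel·d = (2)·(4) + (4)·(14) = 64
20·t² − 128·t + 43 = 0  ⇒  m = 64² − 20·43 = 3236
m = 3236 > 0,  v_rel·d = 64 > 0  ⇒  inside

inside=yes margin=3236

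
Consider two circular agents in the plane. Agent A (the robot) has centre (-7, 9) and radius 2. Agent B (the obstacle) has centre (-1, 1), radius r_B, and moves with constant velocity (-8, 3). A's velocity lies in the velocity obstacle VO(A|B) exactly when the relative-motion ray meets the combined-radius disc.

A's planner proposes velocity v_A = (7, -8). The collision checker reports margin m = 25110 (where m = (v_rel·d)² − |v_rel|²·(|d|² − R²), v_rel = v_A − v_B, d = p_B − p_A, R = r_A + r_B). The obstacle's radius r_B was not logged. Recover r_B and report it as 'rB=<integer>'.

m = 25110
d = (6, -8);  v_rel = (15, -11),  |v_rel|² = 346
v_rel×d = (15)·(-8) − (-11)·(6) = -54
since m = R²·346 − (-54)²:  R² = (2916 + 25110) / 346 = 81
R = √81 = 9  ⇒  r_B = 9 − 2 = 7

rB=7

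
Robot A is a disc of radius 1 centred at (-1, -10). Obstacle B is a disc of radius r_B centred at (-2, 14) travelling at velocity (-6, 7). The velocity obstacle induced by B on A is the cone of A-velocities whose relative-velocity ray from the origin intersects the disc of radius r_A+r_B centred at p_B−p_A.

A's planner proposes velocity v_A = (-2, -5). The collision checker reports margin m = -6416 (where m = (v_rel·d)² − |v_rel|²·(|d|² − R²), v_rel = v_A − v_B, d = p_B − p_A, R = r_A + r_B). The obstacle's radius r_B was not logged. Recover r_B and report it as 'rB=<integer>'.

m = -6416
d = (-1, 24);  v_rel = (4, -12),  |v_rel|² = 160
v_rel×d = (4)·(24) − (-12)·(-1) = 84
since m = R²·160 − 84²:  R² = (7056 + -6416) / 160 = 4
R = √4 = 2  ⇒  r_B = 2 − 1 = 1

rB=1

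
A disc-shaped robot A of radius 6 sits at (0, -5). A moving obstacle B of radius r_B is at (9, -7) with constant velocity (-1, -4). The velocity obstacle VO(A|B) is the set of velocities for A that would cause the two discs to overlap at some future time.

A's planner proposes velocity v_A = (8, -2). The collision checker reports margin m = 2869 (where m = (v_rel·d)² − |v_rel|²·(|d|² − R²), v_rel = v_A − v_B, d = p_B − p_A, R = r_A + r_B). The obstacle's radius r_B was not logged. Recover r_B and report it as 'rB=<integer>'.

m = 2869
d = (9, -2);  v_rel = (9, 2),  |v_rel|² = 85
v_rel×d = (9)·(-2) − (2)·(9) = -36
since m = R²·85 − (-36)²:  R² = (1296 + 2869) / 85 = 49
R = √49 = 7  ⇒  r_B = 7 − 6 = 1

rB=1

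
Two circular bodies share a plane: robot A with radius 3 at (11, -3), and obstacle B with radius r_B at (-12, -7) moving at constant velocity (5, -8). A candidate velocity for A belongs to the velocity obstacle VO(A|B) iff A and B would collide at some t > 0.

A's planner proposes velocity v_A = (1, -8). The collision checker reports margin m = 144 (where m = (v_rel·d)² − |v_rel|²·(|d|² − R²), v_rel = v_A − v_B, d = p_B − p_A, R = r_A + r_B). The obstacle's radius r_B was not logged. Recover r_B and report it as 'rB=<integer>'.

m = 144
d = (-23, -4);  v_rel = (-4, 0),  |v_rel|² = 16
v_rel×d = (-4)·(-4) − (0)·(-23) = 16
since m = R²·16 − 16²:  R² = (256 + 144) / 16 = 25
R = √25 = 5  ⇒  r_B = 5 − 3 = 2

rB=2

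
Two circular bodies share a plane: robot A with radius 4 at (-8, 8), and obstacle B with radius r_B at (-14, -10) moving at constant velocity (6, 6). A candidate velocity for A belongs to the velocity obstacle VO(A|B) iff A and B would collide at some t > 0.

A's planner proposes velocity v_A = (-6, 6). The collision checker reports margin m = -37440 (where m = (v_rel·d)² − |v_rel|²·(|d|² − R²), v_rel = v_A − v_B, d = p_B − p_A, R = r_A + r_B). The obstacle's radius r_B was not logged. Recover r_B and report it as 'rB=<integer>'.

m = -37440
d = (-6, -18);  v_rel = (-12, 0),  |v_rel|² = 144
v_rel×d = (-12)·(-18) − (0)·(-6) = 216
since m = R²·144 − 216²:  R² = (46656 + -37440) / 144 = 64
R = √64 = 8  ⇒  r_B = 8 − 4 = 4

rB=4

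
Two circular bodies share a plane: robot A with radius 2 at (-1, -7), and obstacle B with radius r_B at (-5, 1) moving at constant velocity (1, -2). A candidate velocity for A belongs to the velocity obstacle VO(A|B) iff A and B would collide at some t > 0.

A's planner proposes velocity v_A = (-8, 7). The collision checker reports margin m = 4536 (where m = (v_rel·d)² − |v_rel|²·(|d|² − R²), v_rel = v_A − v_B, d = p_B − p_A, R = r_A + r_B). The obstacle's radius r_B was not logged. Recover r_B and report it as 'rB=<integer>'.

m = 4536
d = (-4, 8);  v_rel = (-9, 9),  |v_rel|² = 162
v_rel×d = (-9)·(8) − (9)·(-4) = -36
since m = R²·162 − (-36)²:  R² = (1296 + 4536) / 162 = 36
R = √36 = 6  ⇒  r_B = 6 − 2 = 4

rB=4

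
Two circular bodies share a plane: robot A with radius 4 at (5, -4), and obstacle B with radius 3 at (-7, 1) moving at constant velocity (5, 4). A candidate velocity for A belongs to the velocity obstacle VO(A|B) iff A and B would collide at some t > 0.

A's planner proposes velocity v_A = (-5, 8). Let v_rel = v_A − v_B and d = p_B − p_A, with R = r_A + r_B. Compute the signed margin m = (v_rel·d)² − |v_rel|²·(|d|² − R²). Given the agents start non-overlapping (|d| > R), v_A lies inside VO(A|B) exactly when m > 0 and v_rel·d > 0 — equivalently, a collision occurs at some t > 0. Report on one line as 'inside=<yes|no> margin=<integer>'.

d = (-12, 5),  |d|² = 169;  R = 4+3 = 7,  c = 169−7² = 120
v_rel = (-10, 4),  |v_rel|² = 116;  v_rel·d = (-10)·(-12) + (4)·(5) = 140
116·t² − 280·t + 120 = 0  ⇒  m = 140² − 116·120 = 5680
m = 5680 > 0,  v_rel·d = 140 > 0  ⇒  inside

inside=yes margin=5680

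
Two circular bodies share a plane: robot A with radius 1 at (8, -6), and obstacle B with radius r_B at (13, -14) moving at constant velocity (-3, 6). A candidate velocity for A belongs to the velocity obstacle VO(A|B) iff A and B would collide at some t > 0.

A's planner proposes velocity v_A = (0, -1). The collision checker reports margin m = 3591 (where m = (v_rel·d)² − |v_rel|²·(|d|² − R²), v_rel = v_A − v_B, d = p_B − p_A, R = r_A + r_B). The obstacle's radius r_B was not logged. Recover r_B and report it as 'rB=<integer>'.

m = 3591
d = (5, -8);  v_rel = (3, -7),  |v_rel|² = 58
v_rel×d = (3)·(-8) − (-7)·(5) = 11
since m = R²·58 − 11²:  R² = (121 + 3591) / 58 = 64
R = √64 = 8  ⇒  r_B = 8 − 1 = 7

rB=7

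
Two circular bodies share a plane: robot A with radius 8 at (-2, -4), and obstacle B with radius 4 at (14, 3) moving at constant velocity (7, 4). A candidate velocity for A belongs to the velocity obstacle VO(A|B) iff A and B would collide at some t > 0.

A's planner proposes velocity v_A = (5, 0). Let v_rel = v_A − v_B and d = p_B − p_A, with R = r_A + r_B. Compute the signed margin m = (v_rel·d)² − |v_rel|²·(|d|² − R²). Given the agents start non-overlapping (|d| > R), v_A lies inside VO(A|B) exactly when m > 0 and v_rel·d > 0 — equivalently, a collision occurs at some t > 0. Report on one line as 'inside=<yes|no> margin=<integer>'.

d = (16, 7),  |d|² = 305;  R = 8+4 = 12,  c = 305−12² = 161
v_rel = (-2, -4),  |v_rel|² = 20;  v_rel·d = (-2)·(16) + (-4)·(7) = -60
20·t² + 120·t + 161 = 0  ⇒  m = (-60)² − 20·161 = 380
m = 380 > 0,  v_rel·d = -60 < 0  ⇒  outside

inside=no margin=380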